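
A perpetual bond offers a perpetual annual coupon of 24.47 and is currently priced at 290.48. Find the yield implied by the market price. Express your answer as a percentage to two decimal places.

P = C/r ⇒ r = C/P = 24.47/290.48 = 0.084240

8.42%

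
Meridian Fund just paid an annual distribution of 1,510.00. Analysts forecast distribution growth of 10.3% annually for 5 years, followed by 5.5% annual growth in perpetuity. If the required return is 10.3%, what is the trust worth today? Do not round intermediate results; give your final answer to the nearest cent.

40738.54

D_1 = 1665.53000
D_2 = 1837.07959
D_3 = 2026.29879
D_4 = 2235.00756
D_5 = 2465.21334
Terminal value at year 5: TV = D_5×(1+g_2)/(r−g_2) = 2600.80008/0.048 = 54183.33491
P_0 = D_1/(1+r)^1 + D_2/(1+r)^2 + D_3/(1+r)^3 + D_4/(1+r)^4 + D_5/(1+r)^5 + TV/(1+r)^5
    = 1510.00000 + 1510.00000 + 1510.00000 + 1510.00000 + 1510.00000 + 33188.54167 = 40738.54167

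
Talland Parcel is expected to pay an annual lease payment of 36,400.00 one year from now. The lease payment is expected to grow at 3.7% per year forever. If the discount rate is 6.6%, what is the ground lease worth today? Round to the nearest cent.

1255172.41

Growing perpetuity: P = D₁ / (r − g) = 36,400.0000 / (0.066 − 0.037) = 1,255,172.41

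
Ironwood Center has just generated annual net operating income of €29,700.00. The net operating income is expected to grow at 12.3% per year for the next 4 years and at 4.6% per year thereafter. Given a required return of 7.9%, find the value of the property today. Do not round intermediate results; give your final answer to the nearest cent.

D_1 = 33353.10000
D_2 = 37455.53130
D_3 = 42062.56165
D_4 = 47236.25673
Terminal value at year 4: TV = D_4×(1+g_2)/(r−g_2) = 49409.12454/0.033 = 1497246.19826
P_0 = D_1/(1+r)^1 + D_2/(1+r)^2 + D_3/(1+r)^3 + D_4/(1+r)^4 + TV/(1+r)^4
    = 30911.12141 + 32171.63053 + 33483.54132 + 34848.94986 + 1104606.10782 = 1236021.35094

€1236021.35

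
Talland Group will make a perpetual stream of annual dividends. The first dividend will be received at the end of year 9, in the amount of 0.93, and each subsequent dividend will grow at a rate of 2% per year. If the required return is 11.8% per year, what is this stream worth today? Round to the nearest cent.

3.89

Value at end of year 8: C₁ / (r − g) = 0.93 / (0.118 − 0.02) = 9.4898
Discount to today: PV = 9.4898 / (1 + 0.118)^8 = 9.4898 / 2.440813 = 3.89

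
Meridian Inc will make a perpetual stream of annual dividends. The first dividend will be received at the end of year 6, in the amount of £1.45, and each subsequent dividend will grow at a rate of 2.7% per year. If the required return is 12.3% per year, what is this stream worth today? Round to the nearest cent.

Value at end of year 5: C₁ / (r − g) = £1.45 / (0.123 − 0.027) = £15.1042
Discount to today: PV = £15.1042 / (1 + 0.123)^5 = £15.1042 / 1.786071 = £8.46

£8.46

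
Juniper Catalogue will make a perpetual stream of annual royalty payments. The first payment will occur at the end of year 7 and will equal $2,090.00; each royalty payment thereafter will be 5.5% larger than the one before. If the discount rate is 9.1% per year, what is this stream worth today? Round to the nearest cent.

Value at end of year 6: C₁ / (r − g) = $2,090.00 / (0.091 − 0.055) = $58,055.5556
Discount to today: PV = $58,055.5556 / (1 + 0.091)^6 = $58,055.5556 / 1.686353 = $34,426.69

$34426.69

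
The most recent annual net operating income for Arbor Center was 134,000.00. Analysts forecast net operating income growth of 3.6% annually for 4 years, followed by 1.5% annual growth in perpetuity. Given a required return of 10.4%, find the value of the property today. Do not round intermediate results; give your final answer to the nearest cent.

1643461.68

D_1 = 138824.00000
D_2 = 143821.66400
D_3 = 148999.24390
D_4 = 154363.21668
Terminal value at year 4: TV = D_4×(1+g_2)/(r−g_2) = 156678.66493/0.089 = 1760434.43747
P_0 = D_1/(1+r)^1 + D_2/(1+r)^2 + D_3/(1+r)^3 + D_4/(1+r)^4 + TV/(1+r)^4
    = 125746.37681 + 118001.12896 + 110732.94348 + 103912.43610 + 1185068.79368 = 1643461.67904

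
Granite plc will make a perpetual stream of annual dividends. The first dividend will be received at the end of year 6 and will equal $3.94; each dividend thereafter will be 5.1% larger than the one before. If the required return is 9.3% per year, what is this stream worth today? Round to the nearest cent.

Value at end of year 5: C₁ / (r − g) = $3.94 / (0.093 − 0.051) = $93.8095
Discount to today: PV = $93.8095 / (1 + 0.093)^5 = $93.8095 / 1.559915 = $60.14

$60.14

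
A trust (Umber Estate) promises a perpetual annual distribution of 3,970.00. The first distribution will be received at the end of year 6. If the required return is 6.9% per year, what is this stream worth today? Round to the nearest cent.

41214.77

Value at end of year 5: C / r = 3,970.00 / 0.069 = 57,536.2319
Discount to today: PV = 57,536.2319 / (1 + 0.069)^5 = 57,536.2319 / 1.396010 = 41,214.77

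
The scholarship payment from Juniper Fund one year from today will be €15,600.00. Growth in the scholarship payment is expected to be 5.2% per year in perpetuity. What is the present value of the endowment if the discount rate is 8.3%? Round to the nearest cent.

Growing perpetuity: P = D₁ / (r − g) = €15,600.0000 / (0.083 − 0.052) = €503,225.81

€503225.81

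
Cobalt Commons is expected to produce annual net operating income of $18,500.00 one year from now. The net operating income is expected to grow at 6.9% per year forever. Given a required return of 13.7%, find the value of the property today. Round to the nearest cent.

Growing perpetuity: P = D₁ / (r − g) = $18,500.0000 / (0.137 − 0.069) = $272,058.82

$272058.82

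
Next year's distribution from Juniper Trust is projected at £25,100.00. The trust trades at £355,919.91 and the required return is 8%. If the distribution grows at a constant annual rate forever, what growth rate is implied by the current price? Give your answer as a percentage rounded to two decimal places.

0.95%

P = D₁/(r−g) ⇒ g = r − D₁/P = 0.08 − £25,100.00/£355,919.91 = 0.009479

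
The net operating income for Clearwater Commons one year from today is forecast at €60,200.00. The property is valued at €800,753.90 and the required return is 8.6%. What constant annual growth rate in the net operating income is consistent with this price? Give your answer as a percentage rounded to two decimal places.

1.08%

P = D₁/(r−g) ⇒ g = r − D₁/P = 0.086 − €60,200.00/€800,753.90 = 0.010821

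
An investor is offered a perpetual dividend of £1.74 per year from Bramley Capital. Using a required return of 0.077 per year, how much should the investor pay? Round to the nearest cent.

£22.60

Level perpetuity: PV = C / r = £1.74 / 0.077 = £22.60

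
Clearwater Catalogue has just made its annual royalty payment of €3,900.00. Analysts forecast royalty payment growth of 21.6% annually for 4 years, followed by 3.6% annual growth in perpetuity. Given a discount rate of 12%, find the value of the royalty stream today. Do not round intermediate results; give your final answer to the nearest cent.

€86077.39

D_1 = 4742.40000
D_2 = 5766.75840
D_3 = 7012.37821
D_4 = 8527.05191
Terminal value at year 4: TV = D_4×(1+g_2)/(r−g_2) = 8834.02578/0.084 = 105166.97354
P_0 = D_1/(1+r)^1 + D_2/(1+r)^2 + D_3/(1+r)^3 + D_4/(1+r)^4 + TV/(1+r)^4
    = 4234.28571 + 4597.22449 + 4991.27230 + 5419.09564 + 66835.51294 = 86077.39109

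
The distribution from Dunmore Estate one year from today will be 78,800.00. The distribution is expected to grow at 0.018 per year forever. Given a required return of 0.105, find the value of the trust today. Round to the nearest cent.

905747.13

Growing perpetuity: P = D₁ / (r − g) = 78,800.0000 / (0.105 − 0.018) = 905,747.13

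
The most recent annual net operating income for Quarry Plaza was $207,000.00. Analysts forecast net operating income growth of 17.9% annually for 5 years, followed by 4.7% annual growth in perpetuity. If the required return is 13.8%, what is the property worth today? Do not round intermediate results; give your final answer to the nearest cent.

D_1 = 244053.00000
D_2 = 287738.48700
D_3 = 339243.67617
D_4 = 399968.29421
D_5 = 471562.61887
Terminal value at year 5: TV = D_5×(1+g_2)/(r−g_2) = 493726.06196/0.091 = 5425561.12042
P_0 = D_1/(1+r)^1 + D_2/(1+r)^2 + D_3/(1+r)^3 + D_4/(1+r)^4 + D_5/(1+r)^5 + TV/(1+r)^5
    = 214457.82074 + 222184.33273 + 230189.21643 + 238482.50102 + 247074.57707 + 2842715.18895 = 3995103.63694

$3995103.64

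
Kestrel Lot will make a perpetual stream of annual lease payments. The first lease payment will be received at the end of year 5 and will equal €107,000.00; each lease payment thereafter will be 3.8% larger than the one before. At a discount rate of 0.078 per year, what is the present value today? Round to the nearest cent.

€1980837.02

Value at end of year 4: C₁ / (r − g) = €107,000.00 / (0.078 − 0.038) = €2,675,000.0000
Discount to today: PV = €2,675,000.0000 / (1 + 0.078)^4 = €2,675,000.0000 / 1.350439 = €1,980,837.02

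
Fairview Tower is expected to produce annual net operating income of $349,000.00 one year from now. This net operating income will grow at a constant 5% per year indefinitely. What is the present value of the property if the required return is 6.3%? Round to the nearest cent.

$26846153.85

Growing perpetuity: P = D₁ / (r − g) = $349,000.0000 / (0.063 − 0.05) = $26,846,153.85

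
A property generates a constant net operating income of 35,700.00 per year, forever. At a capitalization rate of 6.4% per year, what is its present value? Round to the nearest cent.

557812.50

Level perpetuity: PV = C / r = 35,700.00 / 0.064 = 557,812.50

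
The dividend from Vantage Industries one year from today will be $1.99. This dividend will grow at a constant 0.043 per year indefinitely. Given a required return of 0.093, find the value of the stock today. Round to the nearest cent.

$39.80

Growing perpetuity: P = D₁ / (r − g) = $1.9900 / (0.093 − 0.043) = $39.80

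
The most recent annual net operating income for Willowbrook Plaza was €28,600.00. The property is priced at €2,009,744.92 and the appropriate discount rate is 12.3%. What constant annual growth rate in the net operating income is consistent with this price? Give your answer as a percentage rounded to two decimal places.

P = D₀(1+g)/(r−g) ⇒ P(r−g) = D₀(1+g) ⇒ g(P+D₀) = P·r − D₀
g = (P·r − D₀)/(P + D₀) = (€2,009,744.92×0.123 − €28,600.00) / (€2,009,744.92 + €28,600.00) = 0.107243

10.72%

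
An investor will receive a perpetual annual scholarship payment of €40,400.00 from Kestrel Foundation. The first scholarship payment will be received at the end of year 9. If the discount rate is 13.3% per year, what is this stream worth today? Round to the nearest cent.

€111864.03

Value at end of year 8: C / r = €40,400.00 / 0.133 = €303,759.3985
Discount to today: PV = €303,759.3985 / (1 + 0.133)^8 = €303,759.3985 / 2.715434 = €111,864.03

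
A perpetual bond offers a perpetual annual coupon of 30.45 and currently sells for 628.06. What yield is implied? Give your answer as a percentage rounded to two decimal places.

4.85%

P = C/r ⇒ r = C/P = 30.45/628.06 = 0.048483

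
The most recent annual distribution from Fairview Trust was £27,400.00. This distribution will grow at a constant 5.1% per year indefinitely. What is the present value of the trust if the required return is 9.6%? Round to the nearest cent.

D₁ = D₀ × (1 + g) = £27,400.00 × 1.051 = £28,797.4000
Growing perpetuity: P = D₁ / (r − g) = £28,797.4000 / (0.096 − 0.051) = £639,942.22

£639942.22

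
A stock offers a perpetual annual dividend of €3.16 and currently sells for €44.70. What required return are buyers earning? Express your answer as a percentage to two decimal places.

7.07%

P = C/r ⇒ r = C/P = €3.16/€44.70 = 0.070694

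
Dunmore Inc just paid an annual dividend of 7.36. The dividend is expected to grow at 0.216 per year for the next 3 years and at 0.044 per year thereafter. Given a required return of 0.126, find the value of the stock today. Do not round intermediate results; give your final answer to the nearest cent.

143.82

D_1 = 8.94976
D_2 = 10.88291
D_3 = 13.23362
Terminal value at year 3: TV = D_3×(1+g_2)/(r−g_2) = 13.81590/0.082 = 168.48653
P_0 = D_1/(1+r)^1 + D_2/(1+r)^2 + D_3/(1+r)^3 + TV/(1+r)^3
    = 7.94828 + 8.58357 + 9.26965 + 118.01848 = 143.81998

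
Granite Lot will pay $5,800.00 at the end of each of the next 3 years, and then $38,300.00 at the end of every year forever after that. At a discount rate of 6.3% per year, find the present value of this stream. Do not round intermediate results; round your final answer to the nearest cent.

$521543.56

PV of 3-year annuity: $5,800.00 × [1 − (1+0.063)^−3] / 0.063 = 15417.81755
Perpetuity value at year 3: $38,300.00 / 0.063 = 607936.50794
PV of perpetuity: 607936.50794 / (1+0.063)^3 = 506125.74722
Total PV = 15417.81755 + 506125.74722 = 521543.56477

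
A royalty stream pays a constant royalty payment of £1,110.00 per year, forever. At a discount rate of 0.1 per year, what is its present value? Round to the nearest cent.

Level perpetuity: PV = C / r = £1,110.00 / 0.1 = £11,100.00

£11100.00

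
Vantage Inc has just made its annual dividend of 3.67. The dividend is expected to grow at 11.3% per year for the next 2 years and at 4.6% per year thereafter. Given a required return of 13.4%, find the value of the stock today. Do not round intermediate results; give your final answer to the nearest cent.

49.16

D_1 = 4.08471
D_2 = 4.54628
Terminal value at year 2: TV = D_2×(1+g_2)/(r−g_2) = 4.75541/0.088 = 54.03876
P_0 = D_1/(1+r)^1 + D_2/(1+r)^2 + TV/(1+r)^2
    = 3.60204 + 3.53533 + 42.02225 = 49.15962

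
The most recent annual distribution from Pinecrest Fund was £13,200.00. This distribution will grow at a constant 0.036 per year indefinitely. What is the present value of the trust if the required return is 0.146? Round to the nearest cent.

D₁ = D₀ × (1 + g) = £13,200.00 × 1.036 = £13,675.2000
Growing perpetuity: P = D₁ / (r − g) = £13,675.2000 / (0.146 − 0.036) = £124,320.00

£124320.00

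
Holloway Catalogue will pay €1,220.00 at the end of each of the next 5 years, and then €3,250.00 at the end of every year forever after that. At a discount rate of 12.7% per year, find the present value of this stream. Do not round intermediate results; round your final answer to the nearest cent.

€18398.00

PV of 5-year annuity: €1,220.00 × [1 − (1+0.127)^−5] / 0.127 = 4322.61894
Perpetuity value at year 5: €3,250.00 / 0.127 = 25590.55118
PV of perpetuity: 25590.55118 / (1+0.127)^5 = 14075.37777
Total PV = 4322.61894 + 14075.37777 = 18397.99671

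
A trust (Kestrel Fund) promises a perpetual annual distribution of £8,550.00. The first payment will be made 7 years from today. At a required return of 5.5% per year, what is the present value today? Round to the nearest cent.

Value at end of year 6: C / r = £8,550.00 / 0.055 = £155,454.5455
Discount to today: PV = £155,454.5455 / (1 + 0.055)^6 = £155,454.5455 / 1.378843 = £112,742.76

£112742.76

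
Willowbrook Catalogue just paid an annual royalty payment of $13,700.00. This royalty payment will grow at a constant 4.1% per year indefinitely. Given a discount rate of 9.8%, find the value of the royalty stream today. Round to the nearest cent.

$250205.26

D₁ = D₀ × (1 + g) = $13,700.00 × 1.041 = $14,261.7000
Growing perpetuity: P = D₁ / (r − g) = $14,261.7000 / (0.098 − 0.041) = $250,205.26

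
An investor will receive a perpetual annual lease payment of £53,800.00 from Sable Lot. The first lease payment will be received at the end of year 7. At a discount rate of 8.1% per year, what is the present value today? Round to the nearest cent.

£416239.31

Value at end of year 6: C / r = £53,800.00 / 0.081 = £664,197.5309
Discount to today: PV = £664,197.5309 / (1 + 0.081)^6 = £664,197.5309 / 1.595711 = £416,239.31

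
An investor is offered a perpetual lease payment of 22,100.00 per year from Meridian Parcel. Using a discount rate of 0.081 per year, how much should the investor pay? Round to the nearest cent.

272839.51

Level perpetuity: PV = C / r = 22,100.00 / 0.081 = 272,839.51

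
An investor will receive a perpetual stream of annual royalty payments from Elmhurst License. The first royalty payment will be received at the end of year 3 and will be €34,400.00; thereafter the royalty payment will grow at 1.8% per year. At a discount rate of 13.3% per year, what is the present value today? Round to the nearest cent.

Value at end of year 2: C₁ / (r − g) = €34,400.00 / (0.133 − 0.018) = €299,130.4348
Discount to today: PV = €299,130.4348 / (1 + 0.133)^2 = €299,130.4348 / 1.283689 = €233,024.07

€233024.07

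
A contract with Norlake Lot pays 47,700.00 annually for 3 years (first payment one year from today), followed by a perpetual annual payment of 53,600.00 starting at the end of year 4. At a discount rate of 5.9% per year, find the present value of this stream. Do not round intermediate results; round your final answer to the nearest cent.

892674.58

PV of 3-year annuity: 47,700.00 × [1 − (1+0.059)^−3] / 0.059 = 127738.93888
Perpetuity value at year 3: 53,600.00 / 0.059 = 908474.57627
PV of perpetuity: 908474.57627 / (1+0.059)^3 = 764935.64285
Total PV = 127738.93888 + 764935.64285 = 892674.58173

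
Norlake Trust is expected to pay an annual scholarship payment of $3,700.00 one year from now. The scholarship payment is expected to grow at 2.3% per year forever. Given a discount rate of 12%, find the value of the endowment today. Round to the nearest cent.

$38144.33

Growing perpetuity: P = D₁ / (r − g) = $3,700.0000 / (0.12 − 0.023) = $38,144.33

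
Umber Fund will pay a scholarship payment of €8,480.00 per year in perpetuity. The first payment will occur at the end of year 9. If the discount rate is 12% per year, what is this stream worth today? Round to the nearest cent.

Value at end of year 8: C / r = €8,480.00 / 0.12 = €70,666.6667
Discount to today: PV = €70,666.6667 / (1 + 0.12)^8 = €70,666.6667 / 2.475963 = €28,541.08

€28541.08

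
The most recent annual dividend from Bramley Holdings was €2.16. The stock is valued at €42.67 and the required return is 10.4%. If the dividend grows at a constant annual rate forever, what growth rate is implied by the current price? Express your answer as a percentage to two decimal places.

P = D₀(1+g)/(r−g) ⇒ P(r−g) = D₀(1+g) ⇒ g(P+D₀) = P·r − D₀
g = (P·r − D₀)/(P + D₀) = (€42.67×0.104 − €2.16) / (€42.67 + €2.16) = 0.050807

5.08%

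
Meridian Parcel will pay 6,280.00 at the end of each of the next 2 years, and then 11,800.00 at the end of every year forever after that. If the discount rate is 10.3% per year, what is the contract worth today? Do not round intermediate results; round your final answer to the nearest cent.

PV of 2-year annuity: 6,280.00 × [1 − (1+0.103)^−2] / 0.103 = 10855.45150
Perpetuity value at year 2: 11,800.00 / 0.103 = 114563.10680
PV of perpetuity: 114563.10680 / (1+0.103)^2 = 94165.92085
Total PV = 10855.45150 + 94165.92085 = 105021.37235

105021.37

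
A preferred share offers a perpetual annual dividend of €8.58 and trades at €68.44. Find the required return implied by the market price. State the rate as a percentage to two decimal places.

12.54%

P = C/r ⇒ r = C/P = €8.58/€68.44 = 0.125365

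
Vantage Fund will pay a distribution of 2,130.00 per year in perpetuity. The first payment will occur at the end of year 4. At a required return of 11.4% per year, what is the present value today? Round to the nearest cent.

Value at end of year 3: C / r = 2,130.00 / 0.114 = 18,684.2105
Discount to today: PV = 18,684.2105 / (1 + 0.114)^3 = 18,684.2105 / 1.382470 = 13,515.10

13515.10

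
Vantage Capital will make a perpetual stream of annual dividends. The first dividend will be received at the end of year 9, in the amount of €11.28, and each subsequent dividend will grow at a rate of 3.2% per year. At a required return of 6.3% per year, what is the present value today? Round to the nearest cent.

€223.19

Value at end of year 8: C₁ / (r − g) = €11.28 / (0.063 − 0.032) = €363.8710
Discount to today: PV = €363.8710 / (1 + 0.063)^8 = €363.8710 / 1.630295 = €223.19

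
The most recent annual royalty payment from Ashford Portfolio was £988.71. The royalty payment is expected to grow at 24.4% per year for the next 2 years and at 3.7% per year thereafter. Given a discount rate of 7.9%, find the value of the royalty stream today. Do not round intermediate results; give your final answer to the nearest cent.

£34902.74

D_1 = 1229.95524
D_2 = 1530.06432
Terminal value at year 2: TV = D_2×(1+g_2)/(r−g_2) = 1586.67670/0.042 = 37778.01663
P_0 = D_1/(1+r)^1 + D_2/(1+r)^2 + TV/(1+r)^2
    = 1139.90291 + 1314.21614 + 32448.62243 = 34902.74149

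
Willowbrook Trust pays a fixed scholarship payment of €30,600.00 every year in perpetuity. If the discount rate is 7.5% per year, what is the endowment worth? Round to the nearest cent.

€408000.00

Level perpetuity: PV = C / r = €30,600.00 / 0.075 = €408,000.00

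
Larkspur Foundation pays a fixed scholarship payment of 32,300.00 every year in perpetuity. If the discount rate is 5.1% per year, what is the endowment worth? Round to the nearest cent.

633333.33

Level perpetuity: PV = C / r = 32,300.00 / 0.051 = 633,333.33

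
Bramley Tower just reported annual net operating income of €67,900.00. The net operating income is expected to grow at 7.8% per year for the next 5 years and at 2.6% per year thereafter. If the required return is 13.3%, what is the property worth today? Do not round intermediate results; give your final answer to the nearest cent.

D_1 = 73196.20000
D_2 = 78905.50360
D_3 = 85060.13288
D_4 = 91694.82325
D_5 = 98847.01946
Terminal value at year 5: TV = D_5×(1+g_2)/(r−g_2) = 101417.04196/0.107 = 947822.82210
P_0 = D_1/(1+r)^1 + D_2/(1+r)^2 + D_3/(1+r)^3 + D_4/(1+r)^4 + D_5/(1+r)^5 + TV/(1+r)^5
    = 64603.88350 + 61467.77265 + 58483.90019 + 55644.87591 + 52943.66834 + 507665.45528 = 800809.55585

€800809.56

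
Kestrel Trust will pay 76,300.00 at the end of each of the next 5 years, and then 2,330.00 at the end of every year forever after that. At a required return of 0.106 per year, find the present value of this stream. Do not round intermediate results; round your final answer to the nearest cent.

PV of 5-year annuity: 76,300.00 × [1 − (1+0.106)^−5] / 0.106 = 284857.61248
Perpetuity value at year 5: 2,330.00 / 0.106 = 21981.13208
PV of perpetuity: 21981.13208 / (1+0.106)^5 = 13282.33473
Total PV = 284857.61248 + 13282.33473 = 298139.94722

298139.95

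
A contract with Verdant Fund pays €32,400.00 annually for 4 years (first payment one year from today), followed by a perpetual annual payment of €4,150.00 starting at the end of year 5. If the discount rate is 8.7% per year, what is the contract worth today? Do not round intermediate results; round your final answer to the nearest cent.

€139829.16

PV of 4-year annuity: €32,400.00 × [1 − (1+0.087)^−4] / 0.087 = 105661.85639
Perpetuity value at year 4: €4,150.00 / 0.087 = 47701.14943
PV of perpetuity: 47701.14943 / (1+0.087)^4 = 34167.30054
Total PV = 105661.85639 + 34167.30054 = 139829.15692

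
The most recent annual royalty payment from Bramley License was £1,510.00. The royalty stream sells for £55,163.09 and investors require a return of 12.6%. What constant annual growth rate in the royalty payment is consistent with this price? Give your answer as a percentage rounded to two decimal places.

P = D₀(1+g)/(r−g) ⇒ P(r−g) = D₀(1+g) ⇒ g(P+D₀) = P·r − D₀
g = (P·r − D₀)/(P + D₀) = (£55,163.09×0.126 − £1,510.00) / (£55,163.09 + £1,510.00) = 0.095999

9.60%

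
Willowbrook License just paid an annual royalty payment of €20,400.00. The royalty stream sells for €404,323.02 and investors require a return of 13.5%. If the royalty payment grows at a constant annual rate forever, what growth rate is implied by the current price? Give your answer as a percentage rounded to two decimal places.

P = D₀(1+g)/(r−g) ⇒ P(r−g) = D₀(1+g) ⇒ g(P+D₀) = P·r − D₀
g = (P·r − D₀)/(P + D₀) = (€404,323.02×0.135 − €20,400.00) / (€404,323.02 + €20,400.00) = 0.080484

8.05%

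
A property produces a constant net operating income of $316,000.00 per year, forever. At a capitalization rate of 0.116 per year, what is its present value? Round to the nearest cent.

$2724137.93

Level perpetuity: PV = C / r = $316,000.00 / 0.116 = $2,724,137.93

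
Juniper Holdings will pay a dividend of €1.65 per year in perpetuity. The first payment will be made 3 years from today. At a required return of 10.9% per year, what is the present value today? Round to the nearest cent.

€12.31

Value at end of year 2: C / r = €1.65 / 0.109 = €15.1376
Discount to today: PV = €15.1376 / (1 + 0.109)^2 = €15.1376 / 1.229881 = €12.31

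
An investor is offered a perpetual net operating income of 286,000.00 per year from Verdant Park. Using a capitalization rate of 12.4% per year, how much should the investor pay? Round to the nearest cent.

2306451.61

Level perpetuity: PV = C / r = 286,000.00 / 0.124 = 2,306,451.61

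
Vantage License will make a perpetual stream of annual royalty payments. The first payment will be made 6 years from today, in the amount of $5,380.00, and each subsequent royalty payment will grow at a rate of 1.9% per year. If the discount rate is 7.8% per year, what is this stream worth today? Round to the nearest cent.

Value at end of year 5: C₁ / (r − g) = $5,380.00 / (0.078 − 0.019) = $91,186.4407
Discount to today: PV = $91,186.4407 / (1 + 0.078)^5 = $91,186.4407 / 1.455773 = $62,637.79

$62637.79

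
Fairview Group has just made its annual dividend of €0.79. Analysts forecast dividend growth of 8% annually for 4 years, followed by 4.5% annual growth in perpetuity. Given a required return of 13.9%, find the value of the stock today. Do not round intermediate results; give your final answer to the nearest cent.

D_1 = 0.85320
D_2 = 0.92146
D_3 = 0.99517
D_4 = 1.07479
Terminal value at year 4: TV = D_4×(1+g_2)/(r−g_2) = 1.12315/0.094 = 11.94842
P_0 = D_1/(1+r)^1 + D_2/(1+r)^2 + D_3/(1+r)^3 + D_4/(1+r)^4 + TV/(1+r)^4
    = 0.74908 + 0.71028 + 0.67348 + 0.63860 + 7.09930 = 9.87074

€9.87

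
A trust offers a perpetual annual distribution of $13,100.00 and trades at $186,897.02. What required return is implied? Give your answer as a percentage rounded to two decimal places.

P = C/r ⇒ r = C/P = $13,100.00/$186,897.02 = 0.070092

7.01%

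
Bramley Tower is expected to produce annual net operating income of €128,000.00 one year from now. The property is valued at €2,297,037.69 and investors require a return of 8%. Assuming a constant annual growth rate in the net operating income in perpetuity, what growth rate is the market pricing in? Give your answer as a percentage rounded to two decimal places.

2.43%

P = D₁/(r−g) ⇒ g = r − D₁/P = 0.08 − €128,000.00/€2,297,037.69 = 0.024276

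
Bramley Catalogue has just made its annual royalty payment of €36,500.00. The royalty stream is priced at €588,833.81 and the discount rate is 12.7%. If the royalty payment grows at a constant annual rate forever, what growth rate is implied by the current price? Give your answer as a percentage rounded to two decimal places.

P = D₀(1+g)/(r−g) ⇒ P(r−g) = D₀(1+g) ⇒ g(P+D₀) = P·r − D₀
g = (P·r − D₀)/(P + D₀) = (€588,833.81×0.127 − €36,500.00) / (€588,833.81 + €36,500.00) = 0.061218

6.12%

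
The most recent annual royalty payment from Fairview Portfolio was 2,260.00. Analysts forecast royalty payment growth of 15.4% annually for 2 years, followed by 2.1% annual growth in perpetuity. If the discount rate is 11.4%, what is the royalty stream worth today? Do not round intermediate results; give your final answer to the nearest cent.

31391.54

D_1 = 2608.04000
D_2 = 3009.67816
Terminal value at year 2: TV = D_2×(1+g_2)/(r−g_2) = 3072.88140/0.093 = 33041.73550
P_0 = D_1/(1+r)^1 + D_2/(1+r)^2 + TV/(1+r)^2
    = 2341.14901 + 2425.21181 + 26625.17486 = 31391.53568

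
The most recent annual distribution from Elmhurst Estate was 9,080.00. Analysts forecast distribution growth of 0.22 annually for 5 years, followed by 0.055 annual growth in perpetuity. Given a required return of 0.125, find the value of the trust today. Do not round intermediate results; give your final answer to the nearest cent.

263528.12

D_1 = 11077.60000
D_2 = 13514.67200
D_3 = 16487.89984
D_4 = 20115.23780
D_5 = 24540.59012
Terminal value at year 5: TV = D_5×(1+g_2)/(r−g_2) = 25890.32258/0.07 = 369861.75112
P_0 = D_1/(1+r)^1 + D_2/(1+r)^2 + D_3/(1+r)^3 + D_4/(1+r)^4 + D_5/(1+r)^5 + TV/(1+r)^5
    = 9846.75556 + 10678.25936 + 11579.97904 + 12557.84393 + 13618.28409 + 205246.99590 = 263528.11787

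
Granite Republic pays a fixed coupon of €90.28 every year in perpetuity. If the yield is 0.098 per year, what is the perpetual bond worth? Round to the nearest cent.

€921.22

Level perpetuity: PV = C / r = €90.28 / 0.098 = €921.22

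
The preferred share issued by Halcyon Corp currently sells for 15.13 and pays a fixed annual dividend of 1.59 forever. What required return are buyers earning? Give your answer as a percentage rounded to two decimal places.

P = C/r ⇒ r = C/P = 1.59/15.13 = 0.105089

10.51%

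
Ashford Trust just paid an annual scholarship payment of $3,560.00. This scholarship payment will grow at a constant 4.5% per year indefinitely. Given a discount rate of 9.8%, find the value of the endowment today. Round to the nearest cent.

$70192.45

D₁ = D₀ × (1 + g) = $3,560.00 × 1.045 = $3,720.2000
Growing perpetuity: P = D₁ / (r − g) = $3,720.2000 / (0.098 − 0.045) = $70,192.45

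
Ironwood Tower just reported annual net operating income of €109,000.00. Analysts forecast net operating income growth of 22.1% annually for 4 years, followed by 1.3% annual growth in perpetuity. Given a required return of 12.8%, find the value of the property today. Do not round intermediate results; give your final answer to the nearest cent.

D_1 = 133089.00000
D_2 = 162501.66900
D_3 = 198414.53785
D_4 = 242264.15071
Terminal value at year 4: TV = D_4×(1+g_2)/(r−g_2) = 245413.58467/0.115 = 2134031.17107
P_0 = D_1/(1+r)^1 + D_2/(1+r)^2 + D_3/(1+r)^3 + D_4/(1+r)^4 + TV/(1+r)^4
    = 117986.70213 + 127714.32916 + 138243.96801 + 149641.74196 + 1318148.56182 = 1851735.30308

€1851735.30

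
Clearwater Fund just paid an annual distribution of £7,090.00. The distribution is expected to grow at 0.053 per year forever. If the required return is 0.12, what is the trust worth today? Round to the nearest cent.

D₁ = D₀ × (1 + g) = £7,090.00 × 1.053 = £7,465.7700
Growing perpetuity: P = D₁ / (r − g) = £7,465.7700 / (0.12 − 0.053) = £111,429.40

£111429.40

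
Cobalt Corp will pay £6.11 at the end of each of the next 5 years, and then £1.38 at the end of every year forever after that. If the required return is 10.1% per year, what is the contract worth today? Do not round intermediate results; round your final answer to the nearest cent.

PV of 5-year annuity: £6.11 × [1 − (1+0.101)^−5] / 0.101 = 23.10266
Perpetuity value at year 5: £1.38 / 0.101 = 13.66337
PV of perpetuity: 13.66337 / (1+0.101)^5 = 8.44542
Total PV = 23.10266 + 8.44542 = 31.54808

£31.55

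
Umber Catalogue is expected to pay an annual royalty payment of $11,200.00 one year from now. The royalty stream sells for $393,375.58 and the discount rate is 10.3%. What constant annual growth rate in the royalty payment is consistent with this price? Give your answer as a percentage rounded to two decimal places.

P = D₁/(r−g) ⇒ g = r − D₁/P = 0.103 − $11,200.00/$393,375.58 = 0.074528

7.45%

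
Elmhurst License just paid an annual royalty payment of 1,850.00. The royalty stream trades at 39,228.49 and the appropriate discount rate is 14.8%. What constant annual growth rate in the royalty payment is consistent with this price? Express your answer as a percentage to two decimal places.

9.63%

P = D₀(1+g)/(r−g) ⇒ P(r−g) = D₀(1+g) ⇒ g(P+D₀) = P·r − D₀
g = (P·r − D₀)/(P + D₀) = (39,228.49×0.148 − 1,850.00) / (39,228.49 + 1,850.00) = 0.096299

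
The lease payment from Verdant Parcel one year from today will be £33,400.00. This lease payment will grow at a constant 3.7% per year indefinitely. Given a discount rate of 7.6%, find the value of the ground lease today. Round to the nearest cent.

£856410.26

Growing perpetuity: P = D₁ / (r − g) = £33,400.0000 / (0.076 − 0.037) = £856,410.26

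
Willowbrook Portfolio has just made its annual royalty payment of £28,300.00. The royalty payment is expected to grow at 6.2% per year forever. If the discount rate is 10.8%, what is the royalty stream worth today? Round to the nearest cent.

D₁ = D₀ × (1 + g) = £28,300.00 × 1.062 = £30,054.6000
Growing perpetuity: P = D₁ / (r − g) = £30,054.6000 / (0.108 − 0.062) = £653,360.87

£653360.87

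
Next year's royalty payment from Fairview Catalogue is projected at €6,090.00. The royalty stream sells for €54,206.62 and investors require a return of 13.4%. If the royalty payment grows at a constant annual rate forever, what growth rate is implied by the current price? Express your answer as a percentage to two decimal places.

P = D₁/(r−g) ⇒ g = r − D₁/P = 0.134 − €6,090.00/€54,206.62 = 0.021652

2.17%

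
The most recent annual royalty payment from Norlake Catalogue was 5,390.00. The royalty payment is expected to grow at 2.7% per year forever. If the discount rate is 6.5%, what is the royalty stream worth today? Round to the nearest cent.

D₁ = D₀ × (1 + g) = 5,390.00 × 1.027 = 5,535.5300
Growing perpetuity: P = D₁ / (r − g) = 5,535.5300 / (0.065 − 0.027) = 145,671.84

145671.84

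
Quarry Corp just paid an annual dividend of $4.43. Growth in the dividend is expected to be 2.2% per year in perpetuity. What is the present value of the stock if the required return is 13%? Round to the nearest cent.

$41.92

D₁ = D₀ × (1 + g) = $4.43 × 1.022 = $4.5275
Growing perpetuity: P = D₁ / (r − g) = $4.5275 / (0.13 − 0.022) = $41.92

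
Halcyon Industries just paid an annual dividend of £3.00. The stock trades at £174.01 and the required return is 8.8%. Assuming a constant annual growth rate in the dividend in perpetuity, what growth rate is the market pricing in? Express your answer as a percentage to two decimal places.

6.96%

P = D₀(1+g)/(r−g) ⇒ P(r−g) = D₀(1+g) ⇒ g(P+D₀) = P·r − D₀
g = (P·r − D₀)/(P + D₀) = (£174.01×0.088 − £3.00) / (£174.01 + £3.00) = 0.069560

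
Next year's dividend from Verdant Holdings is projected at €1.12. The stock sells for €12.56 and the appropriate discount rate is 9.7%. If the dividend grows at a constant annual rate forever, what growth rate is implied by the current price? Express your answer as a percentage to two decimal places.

P = D₁/(r−g) ⇒ g = r − D₁/P = 0.097 − €1.12/€12.56 = 0.007828

0.78%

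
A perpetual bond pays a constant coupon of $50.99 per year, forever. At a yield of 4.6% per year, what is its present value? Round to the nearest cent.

$1108.48

Level perpetuity: PV = C / r = $50.99 / 0.046 = $1,108.48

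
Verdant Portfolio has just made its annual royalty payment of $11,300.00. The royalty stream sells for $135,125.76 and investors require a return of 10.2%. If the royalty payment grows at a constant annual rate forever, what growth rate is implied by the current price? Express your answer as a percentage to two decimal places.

1.70%

P = D₀(1+g)/(r−g) ⇒ P(r−g) = D₀(1+g) ⇒ g(P+D₀) = P·r − D₀
g = (P·r − D₀)/(P + D₀) = ($135,125.76×0.102 − $11,300.00) / ($135,125.76 + $11,300.00) = 0.016956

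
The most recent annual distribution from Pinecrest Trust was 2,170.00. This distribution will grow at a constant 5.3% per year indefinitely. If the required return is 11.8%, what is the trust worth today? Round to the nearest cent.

35154.00

D₁ = D₀ × (1 + g) = 2,170.00 × 1.053 = 2,285.0100
Growing perpetuity: P = D₁ / (r − g) = 2,285.0100 / (0.118 − 0.053) = 35,154.00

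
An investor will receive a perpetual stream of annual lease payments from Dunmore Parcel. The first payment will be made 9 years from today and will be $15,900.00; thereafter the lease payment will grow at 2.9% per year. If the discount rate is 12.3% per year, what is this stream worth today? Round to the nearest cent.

$66869.98

Value at end of year 8: C₁ / (r − g) = $15,900.00 / (0.123 − 0.029) = $169,148.9362
Discount to today: PV = $169,148.9362 / (1 + 0.123)^8 = $169,148.9362 / 2.529520 = $66,869.98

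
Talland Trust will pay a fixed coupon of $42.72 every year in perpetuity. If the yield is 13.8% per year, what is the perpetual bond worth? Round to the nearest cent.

Level perpetuity: PV = C / r = $42.72 / 0.138 = $309.57

$309.57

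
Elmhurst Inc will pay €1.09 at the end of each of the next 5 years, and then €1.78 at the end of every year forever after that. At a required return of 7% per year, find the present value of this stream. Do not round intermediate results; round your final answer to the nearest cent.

€22.60

PV of 5-year annuity: €1.09 × [1 − (1+0.07)^−5] / 0.07 = 4.46922
Perpetuity value at year 5: €1.78 / 0.07 = 25.42857
PV of perpetuity: 25.42857 / (1+0.07)^5 = 18.13022
Total PV = 4.46922 + 18.13022 = 22.59944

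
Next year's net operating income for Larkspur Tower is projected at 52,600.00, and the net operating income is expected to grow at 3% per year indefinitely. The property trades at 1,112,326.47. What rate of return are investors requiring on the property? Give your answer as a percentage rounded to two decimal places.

P = D₁/(r − g) ⇒ r = D₁/P + g = 52,600.0000/1,112,326.47 + 0.03 = 0.047288 + 0.03 = 0.077288

7.73%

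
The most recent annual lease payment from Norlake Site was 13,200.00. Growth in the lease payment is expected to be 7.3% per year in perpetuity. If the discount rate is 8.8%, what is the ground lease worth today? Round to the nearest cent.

D₁ = D₀ × (1 + g) = 13,200.00 × 1.073 = 14,163.6000
Growing perpetuity: P = D₁ / (r − g) = 14,163.6000 / (0.088 − 0.073) = 944,240.00

944240.00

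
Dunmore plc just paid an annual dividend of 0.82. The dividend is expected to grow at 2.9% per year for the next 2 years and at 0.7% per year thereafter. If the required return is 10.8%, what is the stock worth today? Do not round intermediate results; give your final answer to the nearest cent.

8.52

D_1 = 0.84378
D_2 = 0.86825
Terminal value at year 2: TV = D_2×(1+g_2)/(r−g_2) = 0.87433/0.101 = 8.65671
P_0 = D_1/(1+r)^1 + D_2/(1+r)^2 + TV/(1+r)^2
    = 0.76153 + 0.70724 + 7.05136 = 8.52014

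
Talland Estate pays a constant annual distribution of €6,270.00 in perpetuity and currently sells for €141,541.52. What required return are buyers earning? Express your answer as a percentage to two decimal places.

4.43%

P = C/r ⇒ r = C/P = €6,270.00/€141,541.52 = 0.044298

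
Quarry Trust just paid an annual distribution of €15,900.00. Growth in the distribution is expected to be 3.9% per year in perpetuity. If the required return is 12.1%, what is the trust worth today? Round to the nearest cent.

€201464.63

D₁ = D₀ × (1 + g) = €15,900.00 × 1.039 = €16,520.1000
Growing perpetuity: P = D₁ / (r − g) = €16,520.1000 / (0.121 − 0.039) = €201,464.63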